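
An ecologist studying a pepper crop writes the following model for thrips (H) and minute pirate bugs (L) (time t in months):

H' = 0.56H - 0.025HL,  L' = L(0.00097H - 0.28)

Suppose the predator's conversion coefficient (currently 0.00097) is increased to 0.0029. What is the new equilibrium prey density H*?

At the interior fixed point, setting dL/dt = 0 with L > 0 fixes H* = (predator death rate)/(HL coefficient) — independent of the other coefficients.
With the change, H* = 0.28/0.0029 = 96.6; it falls from 289.

H* ≈ 96.6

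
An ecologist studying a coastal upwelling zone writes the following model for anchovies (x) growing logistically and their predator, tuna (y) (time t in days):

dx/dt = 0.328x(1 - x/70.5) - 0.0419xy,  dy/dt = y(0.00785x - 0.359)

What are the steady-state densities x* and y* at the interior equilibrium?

x* ≈ 45.7, y* ≈ 2.75

From dy/dt = 0 with y > 0: 0.00785x* = 0.359, so x* = 45.7.
Substitute into dx/dt = 0: 0.328(1 - 45.7/70.5) = 0.0419y*.
The bracket is 0.351, giving y* = 0.115/0.0419 = 2.75.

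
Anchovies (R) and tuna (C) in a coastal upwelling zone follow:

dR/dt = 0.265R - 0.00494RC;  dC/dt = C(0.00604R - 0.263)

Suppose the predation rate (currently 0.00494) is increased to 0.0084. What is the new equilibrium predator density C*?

C* ≈ 31.5

At the interior fixed point, setting dR/dt = 0 with R > 0 fixes C* = (prey growth rate)/(RC coefficient) — independent of the other coefficients.
With the change, C* = 0.265/0.0084 = 31.5; it falls from 53.6.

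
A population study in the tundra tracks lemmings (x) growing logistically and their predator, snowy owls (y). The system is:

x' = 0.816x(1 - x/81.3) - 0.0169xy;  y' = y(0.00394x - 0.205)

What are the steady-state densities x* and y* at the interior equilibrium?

x* ≈ 52, y* ≈ 17.4

From dy/dt = 0 with y > 0: 0.00394x* = 0.205, so x* = 52.
Substitute into dx/dt = 0: 0.816(1 - 52/81.3) = 0.0169y*.
The bracket is 0.36, giving y* = 0.294/0.0169 = 17.4.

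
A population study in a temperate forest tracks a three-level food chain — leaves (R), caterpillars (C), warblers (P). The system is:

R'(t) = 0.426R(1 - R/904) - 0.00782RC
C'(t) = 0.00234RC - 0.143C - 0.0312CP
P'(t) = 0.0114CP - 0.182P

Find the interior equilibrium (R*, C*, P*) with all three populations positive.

From dP/dt = 0: 0.0114C* = 0.182, so C* = 16.
From dR/dt = 0: 0.426(1 - R*/904) = 0.00782·16, giving R* = 904·(1 - 0.293) = 639.
From dC/dt = 0: 0.00234·639 - 0.143 = 0.0312P*, so P* = 1.35/0.0312 = 43.3.

R* ≈ 639, C* ≈ 16, P* ≈ 43.3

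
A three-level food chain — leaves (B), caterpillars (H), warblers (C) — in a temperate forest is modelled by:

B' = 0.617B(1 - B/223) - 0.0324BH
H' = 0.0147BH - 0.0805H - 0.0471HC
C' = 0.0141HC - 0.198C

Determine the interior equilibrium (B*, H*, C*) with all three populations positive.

B* ≈ 58.6, H* ≈ 14, C* ≈ 16.6

From dC/dt = 0: 0.0141H* = 0.198, so H* = 14.
From dB/dt = 0: 0.617(1 - B*/223) = 0.0324·14, giving B* = 223·(1 - 0.737) = 58.6.
From dH/dt = 0: 0.0147·58.6 - 0.0805 = 0.0471C*, so C* = 0.78/0.0471 = 16.6.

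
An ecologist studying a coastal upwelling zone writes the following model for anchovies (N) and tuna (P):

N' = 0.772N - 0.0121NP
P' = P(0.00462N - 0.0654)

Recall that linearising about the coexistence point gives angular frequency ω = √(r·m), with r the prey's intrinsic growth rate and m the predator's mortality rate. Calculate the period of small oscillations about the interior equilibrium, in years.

Here r = 0.772 and m = 0.0654, so r·m = 0.0505.
ω = √0.0505 = 0.225 per year, hence T = 2π/ω ≈ 28 years.

T ≈ 28 years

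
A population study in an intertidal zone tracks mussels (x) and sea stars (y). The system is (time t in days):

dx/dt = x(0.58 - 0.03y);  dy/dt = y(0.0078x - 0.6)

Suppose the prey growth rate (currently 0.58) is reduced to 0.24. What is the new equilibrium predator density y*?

y* ≈ 8

At the interior fixed point, setting dx/dt = 0 with x > 0 fixes y* = (prey growth rate)/(xy coefficient) — independent of the other coefficients.
With the change, y* = 0.24/0.03 = 8; it falls from 19.3.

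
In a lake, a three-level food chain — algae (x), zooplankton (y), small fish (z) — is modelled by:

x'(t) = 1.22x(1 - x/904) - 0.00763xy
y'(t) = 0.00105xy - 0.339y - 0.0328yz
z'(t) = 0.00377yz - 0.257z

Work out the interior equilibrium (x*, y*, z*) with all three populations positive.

x* ≈ 519, y* ≈ 68.2, z* ≈ 6.27

From dz/dt = 0: 0.00377y* = 0.257, so y* = 68.2.
From dx/dt = 0: 1.22(1 - x*/904) = 0.00763·68.2, giving x* = 904·(1 - 0.426) = 519.
From dy/dt = 0: 0.00105·519 - 0.339 = 0.0328z*, so z* = 0.206/0.0328 = 6.27.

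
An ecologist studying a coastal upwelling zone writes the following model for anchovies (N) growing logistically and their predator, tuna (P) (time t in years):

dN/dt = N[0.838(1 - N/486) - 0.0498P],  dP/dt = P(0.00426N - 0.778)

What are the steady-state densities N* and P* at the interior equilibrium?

N* ≈ 183, P* ≈ 10.5

From dP/dt = 0 with P > 0: 0.00426N* = 0.778, so N* = 183.
Substitute into dN/dt = 0: 0.838(1 - 183/486) = 0.0498P*.
The bracket is 0.624, giving P* = 0.523/0.0498 = 10.5.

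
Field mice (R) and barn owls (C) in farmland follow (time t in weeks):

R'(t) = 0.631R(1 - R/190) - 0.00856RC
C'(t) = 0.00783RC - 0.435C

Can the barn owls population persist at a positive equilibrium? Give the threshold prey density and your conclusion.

The predator equation gives dC/dt > 0 only when R > 0.435/0.00783 = 55.6.
Without the predator, R → K = 190. Since 190 > 55.6, the predator can invade and persist.

Threshold R = 55.6; K > 55.6, so yes, the predator persists.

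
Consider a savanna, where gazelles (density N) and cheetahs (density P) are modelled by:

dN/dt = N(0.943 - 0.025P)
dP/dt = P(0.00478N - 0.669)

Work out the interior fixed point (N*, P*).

N* ≈ 140, P* ≈ 37.7

Set dP/dt = 0 with P > 0: 0.00478N - 0.669 = 0, so N* = 0.669/0.00478 = 140.
Set dN/dt = 0 with N > 0: 0.943 - 0.025P = 0, so P* = 0.943/0.025 = 37.7.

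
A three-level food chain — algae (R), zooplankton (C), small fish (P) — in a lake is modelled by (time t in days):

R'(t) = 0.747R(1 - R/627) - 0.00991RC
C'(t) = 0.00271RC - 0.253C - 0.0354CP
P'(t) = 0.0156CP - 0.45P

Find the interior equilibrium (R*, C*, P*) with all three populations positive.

From dP/dt = 0: 0.0156C* = 0.45, so C* = 28.8.
From dR/dt = 0: 0.747(1 - R*/627) = 0.00991·28.8, giving R* = 627·(1 - 0.383) = 387.
From dC/dt = 0: 0.00271·387 - 0.253 = 0.0354P*, so P* = 0.796/0.0354 = 22.5.

R* ≈ 387, C* ≈ 28.8, P* ≈ 22.5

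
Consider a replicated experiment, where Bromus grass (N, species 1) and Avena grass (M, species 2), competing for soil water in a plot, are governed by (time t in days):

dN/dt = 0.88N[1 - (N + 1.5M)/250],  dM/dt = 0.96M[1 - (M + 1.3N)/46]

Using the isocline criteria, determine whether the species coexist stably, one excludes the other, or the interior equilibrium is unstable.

species 1 excludes species 2

Compare the nullcline intercepts: K1/α12 = 250/1.5 = 167 > K2 = 46; K2/α21 = 46/1.3 = 35.4 < K1 = 250.
Since the inequalities point opposite ways, species 1 can invade but species 2 cannot.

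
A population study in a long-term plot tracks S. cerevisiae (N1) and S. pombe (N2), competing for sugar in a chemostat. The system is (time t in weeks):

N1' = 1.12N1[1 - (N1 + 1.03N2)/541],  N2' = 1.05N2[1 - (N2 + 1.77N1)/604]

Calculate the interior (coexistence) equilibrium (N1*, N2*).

N1* ≈ 98.6, N2* ≈ 430

Setting both brackets to zero gives the nullclines N1 + 1.03N2 = 541 and 1.77N1 + N2 = 604.
Substituting N2 = 604 - 1.77N1 into the first: N1(1 - 1.03·1.77) = 541 - 1.03·604.
So N1* = -81.1/-0.823 = 98.6, and then N2* = 604 - 1.77·98.6 = 430.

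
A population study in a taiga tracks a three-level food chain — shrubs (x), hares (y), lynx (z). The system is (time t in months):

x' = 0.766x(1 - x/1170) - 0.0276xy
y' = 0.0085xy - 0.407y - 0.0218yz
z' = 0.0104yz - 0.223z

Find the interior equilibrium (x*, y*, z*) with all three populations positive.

x* ≈ 266, y* ≈ 21.4, z* ≈ 85.1

From dz/dt = 0: 0.0104y* = 0.223, so y* = 21.4.
From dx/dt = 0: 0.766(1 - x*/1170) = 0.0276·21.4, giving x* = 1170·(1 - 0.773) = 266.
From dy/dt = 0: 0.0085·266 - 0.407 = 0.0218z*, so z* = 1.85/0.0218 = 85.1.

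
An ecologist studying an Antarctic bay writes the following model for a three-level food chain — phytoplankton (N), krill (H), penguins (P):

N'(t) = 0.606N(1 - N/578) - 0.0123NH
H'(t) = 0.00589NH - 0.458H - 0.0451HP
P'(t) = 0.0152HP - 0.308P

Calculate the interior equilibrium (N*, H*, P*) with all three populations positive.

N* ≈ 340, H* ≈ 20.3, P* ≈ 34.3

From dP/dt = 0: 0.0152H* = 0.308, so H* = 20.3.
From dN/dt = 0: 0.606(1 - N*/578) = 0.0123·20.3, giving N* = 578·(1 - 0.411) = 340.
From dH/dt = 0: 0.00589·340 - 0.458 = 0.0451P*, so P* = 1.55/0.0451 = 34.3.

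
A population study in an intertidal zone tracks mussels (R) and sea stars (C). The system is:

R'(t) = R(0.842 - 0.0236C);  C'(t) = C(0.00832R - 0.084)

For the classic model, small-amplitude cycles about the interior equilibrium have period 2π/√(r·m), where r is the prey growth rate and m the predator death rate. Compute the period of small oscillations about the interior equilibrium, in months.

Here r = 0.842 and m = 0.084, so r·m = 0.0707.
ω = √0.0707 = 0.266 per month, hence T = 2π/ω ≈ 23.6 months.

T ≈ 23.6 months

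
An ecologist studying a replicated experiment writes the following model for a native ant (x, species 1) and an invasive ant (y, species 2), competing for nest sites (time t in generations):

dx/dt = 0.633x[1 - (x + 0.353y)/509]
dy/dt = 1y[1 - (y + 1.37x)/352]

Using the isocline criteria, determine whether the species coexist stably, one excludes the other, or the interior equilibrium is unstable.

Compare the nullcline intercepts: K1/α12 = 509/0.353 = 1440 > K2 = 352; K2/α21 = 352/1.37 = 257 < K1 = 509.
Since the inequalities point opposite ways, species 1 can invade but species 2 cannot.

species 1 excludes species 2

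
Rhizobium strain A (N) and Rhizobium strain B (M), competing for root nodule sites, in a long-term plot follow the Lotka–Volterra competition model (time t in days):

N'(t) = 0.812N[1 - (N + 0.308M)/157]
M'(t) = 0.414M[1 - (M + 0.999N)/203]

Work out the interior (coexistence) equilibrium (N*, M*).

Setting both brackets to zero gives the nullclines N + 0.308M = 157 and 0.999N + M = 203.
Substituting M = 203 - 0.999N into the first: N(1 - 0.308·0.999) = 157 - 0.308·203.
So N* = 94.5/0.692 = 136, and then M* = 203 - 0.999·136 = 66.7.

N* ≈ 136, M* ≈ 66.7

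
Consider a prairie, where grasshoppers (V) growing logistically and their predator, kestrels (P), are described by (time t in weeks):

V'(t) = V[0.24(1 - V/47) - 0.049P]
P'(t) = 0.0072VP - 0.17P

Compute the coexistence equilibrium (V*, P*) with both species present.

From dP/dt = 0 with P > 0: 0.0072V* = 0.17, so V* = 23.6.
Substitute into dV/dt = 0: 0.24(1 - 23.6/47) = 0.049P*.
The bracket is 0.498, giving P* = 0.119/0.049 = 2.44.

V* ≈ 23.6, P* ≈ 2.44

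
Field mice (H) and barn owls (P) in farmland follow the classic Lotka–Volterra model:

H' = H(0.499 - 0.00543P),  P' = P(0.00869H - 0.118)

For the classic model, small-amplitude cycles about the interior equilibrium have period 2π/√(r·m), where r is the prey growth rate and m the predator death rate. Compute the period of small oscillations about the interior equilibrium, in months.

T ≈ 25.9 months

Here r = 0.499 and m = 0.118, so r·m = 0.0589.
ω = √0.0589 = 0.243 per month, hence T = 2π/ω ≈ 25.9 months.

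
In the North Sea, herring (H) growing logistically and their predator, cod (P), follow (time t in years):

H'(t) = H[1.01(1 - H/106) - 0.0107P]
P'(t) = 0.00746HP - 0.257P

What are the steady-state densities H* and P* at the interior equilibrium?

From dP/dt = 0 with P > 0: 0.00746H* = 0.257, so H* = 34.5.
Substitute into dH/dt = 0: 1.01(1 - 34.5/106) = 0.0107P*.
The bracket is 0.675, giving P* = 0.682/0.0107 = 63.7.

H* ≈ 34.5, P* ≈ 63.7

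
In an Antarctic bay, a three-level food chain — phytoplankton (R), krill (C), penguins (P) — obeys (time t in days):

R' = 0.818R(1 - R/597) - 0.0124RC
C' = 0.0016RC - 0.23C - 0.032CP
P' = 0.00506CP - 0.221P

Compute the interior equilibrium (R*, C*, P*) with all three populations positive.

R* ≈ 202, C* ≈ 43.7, P* ≈ 2.9

From dP/dt = 0: 0.00506C* = 0.221, so C* = 43.7.
From dR/dt = 0: 0.818(1 - R*/597) = 0.0124·43.7, giving R* = 597·(1 - 0.662) = 202.
From dC/dt = 0: 0.0016·202 - 0.23 = 0.032P*, so P* = 0.0928/0.032 = 2.9.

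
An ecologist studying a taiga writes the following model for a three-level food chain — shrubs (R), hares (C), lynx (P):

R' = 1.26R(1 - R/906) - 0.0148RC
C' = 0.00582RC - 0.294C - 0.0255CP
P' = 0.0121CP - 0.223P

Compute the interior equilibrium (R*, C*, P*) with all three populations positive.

From dP/dt = 0: 0.0121C* = 0.223, so C* = 18.4.
From dR/dt = 0: 1.26(1 - R*/906) = 0.0148·18.4, giving R* = 906·(1 - 0.216) = 710.
From dC/dt = 0: 0.00582·710 - 0.294 = 0.0255P*, so P* = 3.84/0.0255 = 150.

R* ≈ 710, C* ≈ 18.4, P* ≈ 150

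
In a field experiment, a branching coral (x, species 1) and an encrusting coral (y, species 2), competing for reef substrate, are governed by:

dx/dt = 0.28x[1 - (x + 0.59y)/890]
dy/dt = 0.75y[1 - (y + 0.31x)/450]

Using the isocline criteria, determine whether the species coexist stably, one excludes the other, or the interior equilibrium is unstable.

stable coexistence

Compare the nullcline intercepts: K1/α12 = 890/0.59 = 1510 > K2 = 450; K2/α21 = 450/0.31 = 1450 > K1 = 890.
Since both inequalities hold, each species can invade when rare, so the interior equilibrium is stable.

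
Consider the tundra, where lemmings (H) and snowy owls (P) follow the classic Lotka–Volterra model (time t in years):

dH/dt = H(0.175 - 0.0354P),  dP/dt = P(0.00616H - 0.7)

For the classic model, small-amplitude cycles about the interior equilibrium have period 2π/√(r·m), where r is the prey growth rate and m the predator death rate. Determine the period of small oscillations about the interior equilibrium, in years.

T ≈ 18 years

Here r = 0.175 and m = 0.7, so r·m = 0.122.
ω = √0.122 = 0.35 per year, hence T = 2π/ω ≈ 18 years.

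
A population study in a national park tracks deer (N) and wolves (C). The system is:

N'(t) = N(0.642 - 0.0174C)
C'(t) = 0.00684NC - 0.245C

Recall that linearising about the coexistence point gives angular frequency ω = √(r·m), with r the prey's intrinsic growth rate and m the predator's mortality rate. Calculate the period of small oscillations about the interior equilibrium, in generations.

T ≈ 15.8 generations

Here r = 0.642 and m = 0.245, so r·m = 0.157.
ω = √0.157 = 0.397 per generation, hence T = 2π/ω ≈ 15.8 generations.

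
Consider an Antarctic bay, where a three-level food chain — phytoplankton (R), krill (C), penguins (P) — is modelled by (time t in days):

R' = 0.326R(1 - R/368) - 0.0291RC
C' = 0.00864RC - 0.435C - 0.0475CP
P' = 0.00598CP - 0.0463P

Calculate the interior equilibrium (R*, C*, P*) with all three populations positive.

From dP/dt = 0: 0.00598C* = 0.0463, so C* = 7.74.
From dR/dt = 0: 0.326(1 - R*/368) = 0.0291·7.74, giving R* = 368·(1 - 0.691) = 114.
From dC/dt = 0: 0.00864·114 - 0.435 = 0.0475P*, so P* = 0.547/0.0475 = 11.5.

R* ≈ 114, C* ≈ 7.74, P* ≈ 11.5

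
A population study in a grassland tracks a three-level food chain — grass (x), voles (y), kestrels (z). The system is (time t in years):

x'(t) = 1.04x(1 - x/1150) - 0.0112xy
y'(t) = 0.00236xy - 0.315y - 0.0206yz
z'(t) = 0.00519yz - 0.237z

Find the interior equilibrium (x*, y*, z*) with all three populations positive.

x* ≈ 584, y* ≈ 45.7, z* ≈ 51.7

From dz/dt = 0: 0.00519y* = 0.237, so y* = 45.7.
From dx/dt = 0: 1.04(1 - x*/1150) = 0.0112·45.7, giving x* = 1150·(1 - 0.492) = 584.
From dy/dt = 0: 0.00236·584 - 0.315 = 0.0206z*, so z* = 1.06/0.0206 = 51.7.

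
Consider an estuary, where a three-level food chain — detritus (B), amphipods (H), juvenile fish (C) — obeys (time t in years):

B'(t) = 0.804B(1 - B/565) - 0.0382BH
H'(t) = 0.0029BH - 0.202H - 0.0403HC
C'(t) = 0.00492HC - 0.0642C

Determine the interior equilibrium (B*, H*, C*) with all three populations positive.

From dC/dt = 0: 0.00492H* = 0.0642, so H* = 13.
From dB/dt = 0: 0.804(1 - B*/565) = 0.0382·13, giving B* = 565·(1 - 0.62) = 215.
From dH/dt = 0: 0.0029·215 - 0.202 = 0.0403C*, so C* = 0.421/0.0403 = 10.4.

B* ≈ 215, H* ≈ 13, C* ≈ 10.4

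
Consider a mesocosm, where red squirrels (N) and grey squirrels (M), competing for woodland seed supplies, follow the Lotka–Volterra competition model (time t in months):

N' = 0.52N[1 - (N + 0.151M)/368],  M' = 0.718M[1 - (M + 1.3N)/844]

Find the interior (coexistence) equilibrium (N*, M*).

Setting both brackets to zero gives the nullclines N + 0.151M = 368 and 1.3N + M = 844.
Substituting M = 844 - 1.3N into the first: N(1 - 0.151·1.3) = 368 - 0.151·844.
So N* = 241/0.804 = 299, and then M* = 844 - 1.3·299 = 455.

N* ≈ 299, M* ≈ 455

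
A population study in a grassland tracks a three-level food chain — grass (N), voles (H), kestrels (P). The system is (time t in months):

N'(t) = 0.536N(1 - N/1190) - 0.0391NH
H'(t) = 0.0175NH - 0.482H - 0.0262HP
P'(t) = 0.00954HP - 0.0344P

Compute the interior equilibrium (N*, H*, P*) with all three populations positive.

N* ≈ 877, H* ≈ 3.61, P* ≈ 567

From dP/dt = 0: 0.00954H* = 0.0344, so H* = 3.61.
From dN/dt = 0: 0.536(1 - N*/1190) = 0.0391·3.61, giving N* = 1190·(1 - 0.263) = 877.
From dH/dt = 0: 0.0175·877 - 0.482 = 0.0262P*, so P* = 14.9/0.0262 = 567.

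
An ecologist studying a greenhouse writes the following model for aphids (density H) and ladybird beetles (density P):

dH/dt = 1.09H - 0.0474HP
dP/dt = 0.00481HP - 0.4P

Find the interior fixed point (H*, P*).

Set dP/dt = 0 with P > 0: 0.00481H - 0.4 = 0, so H* = 0.4/0.00481 = 83.2.
Set dH/dt = 0 with H > 0: 1.09 - 0.0474P = 0, so P* = 1.09/0.0474 = 23.

H* ≈ 83.2, P* ≈ 23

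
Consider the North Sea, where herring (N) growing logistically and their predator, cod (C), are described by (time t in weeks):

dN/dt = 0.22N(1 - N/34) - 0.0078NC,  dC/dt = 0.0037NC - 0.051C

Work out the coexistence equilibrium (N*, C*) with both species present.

N* ≈ 13.8, C* ≈ 16.8

From dC/dt = 0 with C > 0: 0.0037N* = 0.051, so N* = 13.8.
Substitute into dN/dt = 0: 0.22(1 - 13.8/34) = 0.0078C*.
The bracket is 0.595, giving C* = 0.131/0.0078 = 16.8.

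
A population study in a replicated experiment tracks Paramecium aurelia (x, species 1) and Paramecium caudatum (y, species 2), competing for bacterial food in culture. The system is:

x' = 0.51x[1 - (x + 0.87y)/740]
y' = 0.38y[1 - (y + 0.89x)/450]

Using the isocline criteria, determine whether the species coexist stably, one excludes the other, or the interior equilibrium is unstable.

Compare the nullcline intercepts: K1/α12 = 740/0.87 = 851 > K2 = 450; K2/α21 = 450/0.89 = 506 < K1 = 740.
Since the inequalities point opposite ways, species 1 can invade but species 2 cannot.

species 1 excludes species 2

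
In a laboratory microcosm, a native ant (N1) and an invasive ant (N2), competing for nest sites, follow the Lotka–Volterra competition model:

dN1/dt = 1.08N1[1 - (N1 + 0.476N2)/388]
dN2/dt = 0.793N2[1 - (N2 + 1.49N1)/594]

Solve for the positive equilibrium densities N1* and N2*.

N1* ≈ 362, N2* ≈ 54.6

Setting both brackets to zero gives the nullclines N1 + 0.476N2 = 388 and 1.49N1 + N2 = 594.
Substituting N2 = 594 - 1.49N1 into the first: N1(1 - 0.476·1.49) = 388 - 0.476·594.
So N1* = 105/0.291 = 362, and then N2* = 594 - 1.49·362 = 54.6.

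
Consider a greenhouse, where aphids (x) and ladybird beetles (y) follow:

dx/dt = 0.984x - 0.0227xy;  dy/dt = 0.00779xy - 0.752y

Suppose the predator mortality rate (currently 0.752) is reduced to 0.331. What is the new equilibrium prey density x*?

At the interior fixed point, setting dy/dt = 0 with y > 0 fixes x* = (predator death rate)/(xy coefficient) — independent of the other coefficients.
With the change, x* = 0.331/0.00779 = 42.5; it falls from 96.5.

x* ≈ 42.5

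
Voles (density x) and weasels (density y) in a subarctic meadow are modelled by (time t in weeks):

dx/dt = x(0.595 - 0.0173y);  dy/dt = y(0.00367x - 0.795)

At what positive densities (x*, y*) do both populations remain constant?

x* ≈ 217, y* ≈ 34.4

Set dy/dt = 0 with y > 0: 0.00367x - 0.795 = 0, so x* = 0.795/0.00367 = 217.
Set dx/dt = 0 with x > 0: 0.595 - 0.0173y = 0, so y* = 0.595/0.0173 = 34.4.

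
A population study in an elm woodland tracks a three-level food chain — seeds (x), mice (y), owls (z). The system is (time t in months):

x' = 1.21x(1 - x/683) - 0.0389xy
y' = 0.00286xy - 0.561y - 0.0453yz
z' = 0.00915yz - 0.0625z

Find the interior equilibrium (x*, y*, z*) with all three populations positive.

x* ≈ 533, y* ≈ 6.83, z* ≈ 21.3

From dz/dt = 0: 0.00915y* = 0.0625, so y* = 6.83.
From dx/dt = 0: 1.21(1 - x*/683) = 0.0389·6.83, giving x* = 683·(1 - 0.22) = 533.
From dy/dt = 0: 0.00286·533 - 0.561 = 0.0453z*, so z* = 0.963/0.0453 = 21.3.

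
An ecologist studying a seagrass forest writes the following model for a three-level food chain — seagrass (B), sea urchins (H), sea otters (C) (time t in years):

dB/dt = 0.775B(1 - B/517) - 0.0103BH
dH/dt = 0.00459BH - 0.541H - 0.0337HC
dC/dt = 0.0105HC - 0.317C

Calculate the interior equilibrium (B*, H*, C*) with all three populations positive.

From dC/dt = 0: 0.0105H* = 0.317, so H* = 30.2.
From dB/dt = 0: 0.775(1 - B*/517) = 0.0103·30.2, giving B* = 517·(1 - 0.401) = 310.
From dH/dt = 0: 0.00459·310 - 0.541 = 0.0337C*, so C* = 0.88/0.0337 = 26.1.

B* ≈ 310, H* ≈ 30.2, C* ≈ 26.1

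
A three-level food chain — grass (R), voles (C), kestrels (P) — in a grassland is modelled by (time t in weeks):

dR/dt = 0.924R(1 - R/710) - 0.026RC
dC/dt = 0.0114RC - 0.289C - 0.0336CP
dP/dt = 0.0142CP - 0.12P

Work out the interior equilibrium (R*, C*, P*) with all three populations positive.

R* ≈ 541, C* ≈ 8.45, P* ≈ 175

From dP/dt = 0: 0.0142C* = 0.12, so C* = 8.45.
From dR/dt = 0: 0.924(1 - R*/710) = 0.026·8.45, giving R* = 710·(1 - 0.238) = 541.
From dC/dt = 0: 0.0114·541 - 0.289 = 0.0336P*, so P* = 5.88/0.0336 = 175.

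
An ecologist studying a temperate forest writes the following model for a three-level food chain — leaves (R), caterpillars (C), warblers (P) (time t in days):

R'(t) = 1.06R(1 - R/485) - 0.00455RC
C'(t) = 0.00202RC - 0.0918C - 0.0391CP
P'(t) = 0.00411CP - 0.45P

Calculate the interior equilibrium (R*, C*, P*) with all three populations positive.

R* ≈ 257, C* ≈ 109, P* ≈ 10.9

From dP/dt = 0: 0.00411C* = 0.45, so C* = 109.
From dR/dt = 0: 1.06(1 - R*/485) = 0.00455·109, giving R* = 485·(1 - 0.47) = 257.
From dC/dt = 0: 0.00202·257 - 0.0918 = 0.0391P*, so P* = 0.427/0.0391 = 10.9.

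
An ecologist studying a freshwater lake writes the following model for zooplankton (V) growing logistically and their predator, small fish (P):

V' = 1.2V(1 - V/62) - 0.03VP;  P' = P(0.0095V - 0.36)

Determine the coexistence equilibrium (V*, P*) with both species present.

V* ≈ 37.9, P* ≈ 15.6

From dP/dt = 0 with P > 0: 0.0095V* = 0.36, so V* = 37.9.
Substitute into dV/dt = 0: 1.2(1 - 37.9/62) = 0.03P*.
The bracket is 0.389, giving P* = 0.467/0.03 = 15.6.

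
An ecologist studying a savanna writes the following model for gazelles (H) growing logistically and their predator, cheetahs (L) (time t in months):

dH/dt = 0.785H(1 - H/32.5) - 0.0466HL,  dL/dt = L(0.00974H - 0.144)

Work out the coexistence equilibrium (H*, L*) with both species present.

H* ≈ 14.8, L* ≈ 9.18

From dL/dt = 0 with L > 0: 0.00974H* = 0.144, so H* = 14.8.
Substitute into dH/dt = 0: 0.785(1 - 14.8/32.5) = 0.0466L*.
The bracket is 0.545, giving L* = 0.428/0.0466 = 9.18.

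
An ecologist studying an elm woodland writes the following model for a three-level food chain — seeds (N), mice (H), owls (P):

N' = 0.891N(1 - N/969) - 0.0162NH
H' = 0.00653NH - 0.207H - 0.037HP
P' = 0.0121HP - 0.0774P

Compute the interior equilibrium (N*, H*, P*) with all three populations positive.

N* ≈ 856, H* ≈ 6.4, P* ≈ 146

From dP/dt = 0: 0.0121H* = 0.0774, so H* = 6.4.
From dN/dt = 0: 0.891(1 - N*/969) = 0.0162·6.4, giving N* = 969·(1 - 0.116) = 856.
From dH/dt = 0: 0.00653·856 - 0.207 = 0.037P*, so P* = 5.38/0.037 = 146.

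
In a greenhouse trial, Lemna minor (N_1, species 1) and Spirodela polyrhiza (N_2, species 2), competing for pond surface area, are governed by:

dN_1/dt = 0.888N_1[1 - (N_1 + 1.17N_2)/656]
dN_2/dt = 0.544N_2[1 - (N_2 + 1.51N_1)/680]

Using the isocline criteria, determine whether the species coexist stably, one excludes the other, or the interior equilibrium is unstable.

unstable coexistence (outcome depends on initial conditions)

Compare the nullcline intercepts: K1/α12 = 656/1.17 = 561 < K2 = 680; K2/α21 = 680/1.51 = 450 < K1 = 656.
Since both are reversed, neither can invade when rare; the interior point is a saddle.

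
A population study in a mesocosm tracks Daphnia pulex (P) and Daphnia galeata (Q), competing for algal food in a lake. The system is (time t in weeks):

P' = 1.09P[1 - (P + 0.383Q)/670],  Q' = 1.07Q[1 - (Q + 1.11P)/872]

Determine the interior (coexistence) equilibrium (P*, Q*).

Setting both brackets to zero gives the nullclines P + 0.383Q = 670 and 1.11P + Q = 872.
Substituting Q = 872 - 1.11P into the first: P(1 - 0.383·1.11) = 670 - 0.383·872.
So P* = 336/0.575 = 585, and then Q* = 872 - 1.11·585 = 223.

P* ≈ 585, Q* ≈ 223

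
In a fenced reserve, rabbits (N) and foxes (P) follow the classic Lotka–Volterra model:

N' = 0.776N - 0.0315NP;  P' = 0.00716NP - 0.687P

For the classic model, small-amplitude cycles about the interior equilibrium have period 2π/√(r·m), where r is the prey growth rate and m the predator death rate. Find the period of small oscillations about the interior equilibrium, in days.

Here r = 0.776 and m = 0.687, so r·m = 0.533.
ω = √0.533 = 0.73 per day, hence T = 2π/ω ≈ 8.61 days.

T ≈ 8.61 days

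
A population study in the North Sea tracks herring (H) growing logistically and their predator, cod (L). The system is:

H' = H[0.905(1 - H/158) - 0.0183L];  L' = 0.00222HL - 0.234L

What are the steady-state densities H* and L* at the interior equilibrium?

From dL/dt = 0 with L > 0: 0.00222H* = 0.234, so H* = 105.
Substitute into dH/dt = 0: 0.905(1 - 105/158) = 0.0183L*.
The bracket is 0.333, giving L* = 0.301/0.0183 = 16.5.

H* ≈ 105, L* ≈ 16.5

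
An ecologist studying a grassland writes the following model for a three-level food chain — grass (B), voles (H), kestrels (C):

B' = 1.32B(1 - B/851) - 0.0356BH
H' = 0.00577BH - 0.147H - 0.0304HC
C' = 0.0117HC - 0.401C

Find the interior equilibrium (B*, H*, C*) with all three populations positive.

B* ≈ 64.4, H* ≈ 34.3, C* ≈ 7.38

From dC/dt = 0: 0.0117H* = 0.401, so H* = 34.3.
From dB/dt = 0: 1.32(1 - B*/851) = 0.0356·34.3, giving B* = 851·(1 - 0.924) = 64.4.
From dH/dt = 0: 0.00577·64.4 - 0.147 = 0.0304C*, so C* = 0.224/0.0304 = 7.38.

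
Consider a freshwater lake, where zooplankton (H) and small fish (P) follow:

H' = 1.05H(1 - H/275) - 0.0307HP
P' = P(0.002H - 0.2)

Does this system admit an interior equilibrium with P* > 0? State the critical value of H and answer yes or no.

The predator equation gives dP/dt > 0 only when H > 0.2/0.002 = 100.
Without the predator, H → K = 275. Since 275 > 100, the predator can invade and persist.

Threshold H = 100; K > 100, so yes, the predator persists.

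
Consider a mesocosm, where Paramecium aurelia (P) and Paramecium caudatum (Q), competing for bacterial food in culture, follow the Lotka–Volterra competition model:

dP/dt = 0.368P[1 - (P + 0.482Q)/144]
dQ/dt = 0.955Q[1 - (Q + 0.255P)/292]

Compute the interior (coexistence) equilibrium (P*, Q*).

P* ≈ 3.71, Q* ≈ 291

Setting both brackets to zero gives the nullclines P + 0.482Q = 144 and 0.255P + Q = 292.
Substituting Q = 292 - 0.255P into the first: P(1 - 0.482·0.255) = 144 - 0.482·292.
So P* = 3.26/0.877 = 3.71, and then Q* = 292 - 0.255·3.71 = 291.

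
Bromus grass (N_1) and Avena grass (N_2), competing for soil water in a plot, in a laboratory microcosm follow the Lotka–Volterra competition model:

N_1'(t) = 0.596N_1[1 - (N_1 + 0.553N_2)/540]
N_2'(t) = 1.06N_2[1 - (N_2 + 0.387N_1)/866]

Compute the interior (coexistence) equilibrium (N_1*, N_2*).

Setting both brackets to zero gives the nullclines N_1 + 0.553N_2 = 540 and 0.387N_1 + N_2 = 866.
Substituting N_2 = 866 - 0.387N_1 into the first: N_1(1 - 0.553·0.387) = 540 - 0.553·866.
So N_1* = 61.1/0.786 = 77.7, and then N_2* = 866 - 0.387·77.7 = 836.

N_1* ≈ 77.7, N_2* ≈ 836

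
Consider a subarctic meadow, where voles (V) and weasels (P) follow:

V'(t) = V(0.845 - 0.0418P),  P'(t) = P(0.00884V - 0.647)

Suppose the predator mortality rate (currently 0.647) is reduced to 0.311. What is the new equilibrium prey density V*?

At the interior fixed point, setting dP/dt = 0 with P > 0 fixes V* = (predator death rate)/(VP coefficient) — independent of the other coefficients.
With the change, V* = 0.311/0.00884 = 35.2; it falls from 73.2.

V* ≈ 35.2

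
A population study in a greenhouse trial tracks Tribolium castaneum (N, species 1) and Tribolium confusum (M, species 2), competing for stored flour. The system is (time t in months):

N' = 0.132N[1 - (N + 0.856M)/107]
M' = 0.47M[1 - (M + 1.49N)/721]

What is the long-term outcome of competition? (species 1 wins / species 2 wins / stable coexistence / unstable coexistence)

species 2 excludes species 1

Compare the nullcline intercepts: K1/α12 = 107/0.856 = 125 < K2 = 721; K2/α21 = 721/1.49 = 484 > K1 = 107.
Since the inequalities point opposite ways, species 2 can invade but species 1 cannot.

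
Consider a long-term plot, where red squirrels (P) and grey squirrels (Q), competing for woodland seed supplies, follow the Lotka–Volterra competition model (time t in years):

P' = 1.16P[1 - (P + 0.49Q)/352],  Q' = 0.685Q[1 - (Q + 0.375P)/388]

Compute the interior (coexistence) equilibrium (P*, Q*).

Setting both brackets to zero gives the nullclines P + 0.49Q = 352 and 0.375P + Q = 388.
Substituting Q = 388 - 0.375P into the first: P(1 - 0.49·0.375) = 352 - 0.49·388.
So P* = 162/0.816 = 198, and then Q* = 388 - 0.375·198 = 314.

P* ≈ 198, Q* ≈ 314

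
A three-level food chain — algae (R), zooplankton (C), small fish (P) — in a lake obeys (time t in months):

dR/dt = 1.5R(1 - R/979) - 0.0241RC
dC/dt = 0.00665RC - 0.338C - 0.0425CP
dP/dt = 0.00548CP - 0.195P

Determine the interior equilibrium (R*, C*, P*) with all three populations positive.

From dP/dt = 0: 0.00548C* = 0.195, so C* = 35.6.
From dR/dt = 0: 1.5(1 - R*/979) = 0.0241·35.6, giving R* = 979·(1 - 0.572) = 419.
From dC/dt = 0: 0.00665·419 - 0.338 = 0.0425P*, so P* = 2.45/0.0425 = 57.7.

R* ≈ 419, C* ≈ 35.6, P* ≈ 57.7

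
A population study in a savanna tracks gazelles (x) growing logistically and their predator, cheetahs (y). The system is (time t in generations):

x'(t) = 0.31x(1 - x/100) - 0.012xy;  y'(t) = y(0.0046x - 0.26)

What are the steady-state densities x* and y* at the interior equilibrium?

x* ≈ 56.5, y* ≈ 11.2

From dy/dt = 0 with y > 0: 0.0046x* = 0.26, so x* = 56.5.
Substitute into dx/dt = 0: 0.31(1 - 56.5/100) = 0.012y*.
The bracket is 0.435, giving y* = 0.135/0.012 = 11.2.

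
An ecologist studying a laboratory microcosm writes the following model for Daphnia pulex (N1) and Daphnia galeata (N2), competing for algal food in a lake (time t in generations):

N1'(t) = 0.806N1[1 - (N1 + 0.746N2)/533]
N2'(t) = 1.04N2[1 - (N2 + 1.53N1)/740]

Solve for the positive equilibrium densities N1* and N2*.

N1* ≈ 135, N2* ≈ 534

Setting both brackets to zero gives the nullclines N1 + 0.746N2 = 533 and 1.53N1 + N2 = 740.
Substituting N2 = 740 - 1.53N1 into the first: N1(1 - 0.746·1.53) = 533 - 0.746·740.
So N1* = -19/-0.141 = 135, and then N2* = 740 - 1.53·135 = 534.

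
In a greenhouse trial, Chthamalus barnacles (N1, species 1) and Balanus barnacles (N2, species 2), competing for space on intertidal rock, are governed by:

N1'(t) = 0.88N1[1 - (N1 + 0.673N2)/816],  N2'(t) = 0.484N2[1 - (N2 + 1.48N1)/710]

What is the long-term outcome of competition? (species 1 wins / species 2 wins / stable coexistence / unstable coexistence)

species 1 excludes species 2

Compare the nullcline intercepts: K1/α12 = 816/0.673 = 1210 > K2 = 710; K2/α21 = 710/1.48 = 480 < K1 = 816.
Since the inequalities point opposite ways, species 1 can invade but species 2 cannot.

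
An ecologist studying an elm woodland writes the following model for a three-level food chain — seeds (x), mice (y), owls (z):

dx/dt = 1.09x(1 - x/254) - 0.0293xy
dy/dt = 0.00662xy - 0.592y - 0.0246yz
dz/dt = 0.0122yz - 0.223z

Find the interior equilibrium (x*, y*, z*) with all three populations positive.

x* ≈ 129, y* ≈ 18.3, z* ≈ 10.7

From dz/dt = 0: 0.0122y* = 0.223, so y* = 18.3.
From dx/dt = 0: 1.09(1 - x*/254) = 0.0293·18.3, giving x* = 254·(1 - 0.491) = 129.
From dy/dt = 0: 0.00662·129 - 0.592 = 0.0246z*, so z* = 0.263/0.0246 = 10.7.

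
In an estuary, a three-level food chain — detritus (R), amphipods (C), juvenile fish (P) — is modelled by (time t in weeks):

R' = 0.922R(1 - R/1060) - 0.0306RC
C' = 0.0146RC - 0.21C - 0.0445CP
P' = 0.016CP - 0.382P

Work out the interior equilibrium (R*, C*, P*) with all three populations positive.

From dP/dt = 0: 0.016C* = 0.382, so C* = 23.9.
From dR/dt = 0: 0.922(1 - R*/1060) = 0.0306·23.9, giving R* = 1060·(1 - 0.792) = 220.
From dC/dt = 0: 0.0146·220 - 0.21 = 0.0445P*, so P* = 3/0.0445 = 67.5.

R* ≈ 220, C* ≈ 23.9, P* ≈ 67.5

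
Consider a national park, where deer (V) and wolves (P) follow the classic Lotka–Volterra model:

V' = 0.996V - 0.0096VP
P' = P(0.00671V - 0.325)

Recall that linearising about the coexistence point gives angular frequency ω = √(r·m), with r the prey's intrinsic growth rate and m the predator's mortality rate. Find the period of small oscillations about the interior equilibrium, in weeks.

Here r = 0.996 and m = 0.325, so r·m = 0.324.
ω = √0.324 = 0.569 per week, hence T = 2π/ω ≈ 11 weeks.

T ≈ 11 weeks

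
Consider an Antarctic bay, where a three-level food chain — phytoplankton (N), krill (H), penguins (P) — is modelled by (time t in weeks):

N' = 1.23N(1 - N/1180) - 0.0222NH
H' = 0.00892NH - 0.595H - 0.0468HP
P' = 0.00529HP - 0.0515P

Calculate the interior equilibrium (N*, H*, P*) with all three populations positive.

N* ≈ 973, H* ≈ 9.74, P* ≈ 173

From dP/dt = 0: 0.00529H* = 0.0515, so H* = 9.74.
From dN/dt = 0: 1.23(1 - N*/1180) = 0.0222·9.74, giving N* = 1180·(1 - 0.176) = 973.
From dH/dt = 0: 0.00892·973 - 0.595 = 0.0468P*, so P* = 8.08/0.0468 = 173.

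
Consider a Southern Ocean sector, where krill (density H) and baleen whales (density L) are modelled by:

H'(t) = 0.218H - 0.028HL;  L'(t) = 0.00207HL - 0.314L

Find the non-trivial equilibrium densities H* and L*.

Set dL/dt = 0 with L > 0: 0.00207H - 0.314 = 0, so H* = 0.314/0.00207 = 152.
Set dH/dt = 0 with H > 0: 0.218 - 0.028L = 0, so L* = 0.218/0.028 = 7.79.

H* ≈ 152, L* ≈ 7.79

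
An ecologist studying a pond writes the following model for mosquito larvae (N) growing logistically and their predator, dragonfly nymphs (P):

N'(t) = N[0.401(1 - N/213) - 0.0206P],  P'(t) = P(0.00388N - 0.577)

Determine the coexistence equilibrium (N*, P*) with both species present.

N* ≈ 149, P* ≈ 5.88

From dP/dt = 0 with P > 0: 0.00388N* = 0.577, so N* = 149.
Substitute into dN/dt = 0: 0.401(1 - 149/213) = 0.0206P*.
The bracket is 0.302, giving P* = 0.121/0.0206 = 5.88.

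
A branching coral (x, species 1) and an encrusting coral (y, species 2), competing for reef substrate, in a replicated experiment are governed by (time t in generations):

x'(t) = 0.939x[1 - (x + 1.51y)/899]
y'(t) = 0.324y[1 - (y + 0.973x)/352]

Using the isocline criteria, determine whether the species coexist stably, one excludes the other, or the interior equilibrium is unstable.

Compare the nullcline intercepts: K1/α12 = 899/1.51 = 595 > K2 = 352; K2/α21 = 352/0.973 = 362 < K1 = 899.
Since the inequalities point opposite ways, species 1 can invade but species 2 cannot.

species 1 excludes species 2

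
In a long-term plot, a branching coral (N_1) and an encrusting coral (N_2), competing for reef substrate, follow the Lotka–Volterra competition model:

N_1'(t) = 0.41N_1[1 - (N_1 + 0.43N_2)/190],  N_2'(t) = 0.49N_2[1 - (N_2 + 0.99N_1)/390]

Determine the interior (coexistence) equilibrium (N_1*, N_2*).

N_1* ≈ 38.8, N_2* ≈ 352

Setting both brackets to zero gives the nullclines N_1 + 0.43N_2 = 190 and 0.99N_1 + N_2 = 390.
Substituting N_2 = 390 - 0.99N_1 into the first: N_1(1 - 0.43·0.99) = 190 - 0.43·390.
So N_1* = 22.3/0.574 = 38.8, and then N_2* = 390 - 0.99·38.8 = 352.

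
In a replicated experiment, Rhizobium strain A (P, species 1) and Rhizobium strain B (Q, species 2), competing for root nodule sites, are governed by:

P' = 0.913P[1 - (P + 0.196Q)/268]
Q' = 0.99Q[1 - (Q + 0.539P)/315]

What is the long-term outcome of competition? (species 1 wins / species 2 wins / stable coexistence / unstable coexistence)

stable coexistence

Compare the nullcline intercepts: K1/α12 = 268/0.196 = 1370 > K2 = 315; K2/α21 = 315/0.539 = 584 > K1 = 268.
Since both inequalities hold, each species can invade when rare, so the interior equilibrium is stable.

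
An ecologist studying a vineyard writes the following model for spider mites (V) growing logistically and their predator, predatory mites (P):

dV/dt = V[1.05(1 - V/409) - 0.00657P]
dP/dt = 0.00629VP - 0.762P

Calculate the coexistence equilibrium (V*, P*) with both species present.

From dP/dt = 0 with P > 0: 0.00629V* = 0.762, so V* = 121.
Substitute into dV/dt = 0: 1.05(1 - 121/409) = 0.00657P*.
The bracket is 0.704, giving P* = 0.739/0.00657 = 112.

V* ≈ 121, P* ≈ 112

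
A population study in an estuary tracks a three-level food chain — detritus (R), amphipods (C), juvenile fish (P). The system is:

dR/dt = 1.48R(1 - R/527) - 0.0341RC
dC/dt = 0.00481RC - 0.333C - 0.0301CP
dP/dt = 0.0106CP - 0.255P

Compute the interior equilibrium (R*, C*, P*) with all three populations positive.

R* ≈ 235, C* ≈ 24.1, P* ≈ 26.5

From dP/dt = 0: 0.0106C* = 0.255, so C* = 24.1.
From dR/dt = 0: 1.48(1 - R*/527) = 0.0341·24.1, giving R* = 527·(1 - 0.554) = 235.
From dC/dt = 0: 0.00481·235 - 0.333 = 0.0301P*, so P* = 0.797/0.0301 = 26.5.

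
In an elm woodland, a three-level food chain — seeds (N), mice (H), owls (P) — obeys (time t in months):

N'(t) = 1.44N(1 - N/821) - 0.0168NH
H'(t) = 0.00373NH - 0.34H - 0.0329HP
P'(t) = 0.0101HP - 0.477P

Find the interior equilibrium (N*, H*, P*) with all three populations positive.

N* ≈ 369, H* ≈ 47.2, P* ≈ 31.5

From dP/dt = 0: 0.0101H* = 0.477, so H* = 47.2.
From dN/dt = 0: 1.44(1 - N*/821) = 0.0168·47.2, giving N* = 821·(1 - 0.551) = 369.
From dH/dt = 0: 0.00373·369 - 0.34 = 0.0329P*, so P* = 1.04/0.0329 = 31.5.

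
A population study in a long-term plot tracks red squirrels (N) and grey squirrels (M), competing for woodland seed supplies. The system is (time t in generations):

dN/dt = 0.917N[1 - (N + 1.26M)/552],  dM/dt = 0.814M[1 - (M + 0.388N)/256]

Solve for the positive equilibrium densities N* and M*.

N* ≈ 449, M* ≈ 81.8

Setting both brackets to zero gives the nullclines N + 1.26M = 552 and 0.388N + M = 256.
Substituting M = 256 - 0.388N into the first: N(1 - 1.26·0.388) = 552 - 1.26·256.
So N* = 229/0.511 = 449, and then M* = 256 - 0.388·449 = 81.8.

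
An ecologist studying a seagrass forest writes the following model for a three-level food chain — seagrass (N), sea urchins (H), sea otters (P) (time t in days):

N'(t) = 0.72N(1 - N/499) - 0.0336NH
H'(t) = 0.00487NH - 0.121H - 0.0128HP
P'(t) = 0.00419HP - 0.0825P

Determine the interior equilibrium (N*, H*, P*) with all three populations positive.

From dP/dt = 0: 0.00419H* = 0.0825, so H* = 19.7.
From dN/dt = 0: 0.72(1 - N*/499) = 0.0336·19.7, giving N* = 499·(1 - 0.919) = 40.5.
From dH/dt = 0: 0.00487·40.5 - 0.121 = 0.0128P*, so P* = 0.0762/0.0128 = 5.95.

N* ≈ 40.5, H* ≈ 19.7, P* ≈ 5.95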